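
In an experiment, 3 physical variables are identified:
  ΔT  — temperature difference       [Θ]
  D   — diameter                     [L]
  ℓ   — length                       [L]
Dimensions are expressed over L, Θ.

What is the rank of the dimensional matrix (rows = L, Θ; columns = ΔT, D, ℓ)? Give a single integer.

2

Write exponents as rows L,Θ / cols ΔT,D,ℓ:
  L: [ 0  1  1]
  Θ: [ 1  0  0]
Row reduction gives pivot columns ΔT,D; rank = 2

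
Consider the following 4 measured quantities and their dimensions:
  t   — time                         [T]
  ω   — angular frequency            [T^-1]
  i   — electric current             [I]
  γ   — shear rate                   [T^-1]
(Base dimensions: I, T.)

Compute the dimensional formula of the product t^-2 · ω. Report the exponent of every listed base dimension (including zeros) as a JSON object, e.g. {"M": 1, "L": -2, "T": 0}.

{"I": 0, "T": -3}

Write exponents as rows I,T / cols t,ω,i,γ:
  I: [ 0  0  1  0]
  T: [ 1 -1  0 -1]
  [I]: (-2)·0+(1)·0 = 0
  [T]: (-2)·1+(1)·-1 = -3
⇒ T^-3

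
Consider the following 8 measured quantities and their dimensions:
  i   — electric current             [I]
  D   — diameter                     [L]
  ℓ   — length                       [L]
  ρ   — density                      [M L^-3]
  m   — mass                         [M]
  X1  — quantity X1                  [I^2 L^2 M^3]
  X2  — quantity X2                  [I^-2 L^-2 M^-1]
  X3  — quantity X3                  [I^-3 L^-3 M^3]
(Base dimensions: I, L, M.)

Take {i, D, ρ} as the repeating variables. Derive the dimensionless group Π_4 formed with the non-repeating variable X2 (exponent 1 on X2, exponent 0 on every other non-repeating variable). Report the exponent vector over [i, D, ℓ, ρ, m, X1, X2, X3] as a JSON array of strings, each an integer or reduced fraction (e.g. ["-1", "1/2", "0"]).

["2", "5", "0", "1", "0", "0", "1", "0"]

Exponent matrix [I,L,M] × [i,D,ℓ,ρ,m,X1,X2,X3]:
  I: [ 1  0  0  0  0  2 -2 -3]
  L: [ 0  1  1 -3  0  2 -2 -3]
  M: [ 0  0  0  1  1  3 -1  3]
RREF → pivots at {i,D,ρ} ⇒ r = 3
Repeat: i,D,ρ; free: ℓ,m,X1,X2,X3
RREF:
  r0: [   1    0    0    0    0    2   -2   -3]
  r1: [   0    1    1    0    3   11   -5    6]
  r2: [   0    0    0    1    1    3   -1    3]
Fix exponent of X2 at 1, ℓ at 0, m at 0, X1 at 0, X3 at 0; solve each RREF row for its pivot's exponent:
  r0: exp(i) + (-2)·1 = 0 ⇒ exp(i) = 2
  r1: exp(D) + (-5)·1 = 0 ⇒ exp(D) = 5
  r2: exp(ρ) + (-1)·1 = 0 ⇒ exp(ρ) = 1
Π_4 = i^2 · D^5 · ρ · X2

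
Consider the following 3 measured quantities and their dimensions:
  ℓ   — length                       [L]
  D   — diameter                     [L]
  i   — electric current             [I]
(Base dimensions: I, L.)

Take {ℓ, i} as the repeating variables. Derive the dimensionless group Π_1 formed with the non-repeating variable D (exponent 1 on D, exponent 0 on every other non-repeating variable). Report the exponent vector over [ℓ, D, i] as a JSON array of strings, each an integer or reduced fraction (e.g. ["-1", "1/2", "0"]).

["-1", "1", "0"]

Dimensional matrix (I×L by ℓ×D×i):
  I: [ 0  0  1]
  L: [ 1  1  0]
Echelon form has 2 nonzero rows (pivots: ℓ,i)
Repeat: ℓ,i; free: D
RREF:
  r0: [   1    1    0]
  r1: [   0    0    1]
Fix exponent of D at 1; solve each RREF row for its pivot's exponent:
  r0: exp(ℓ) + (1)·1 = 0 ⇒ exp(ℓ) = -1
  r1: exp(i) + (0)·1 = 0 ⇒ exp(i) = 0
Π_1 = ℓ^-1 · D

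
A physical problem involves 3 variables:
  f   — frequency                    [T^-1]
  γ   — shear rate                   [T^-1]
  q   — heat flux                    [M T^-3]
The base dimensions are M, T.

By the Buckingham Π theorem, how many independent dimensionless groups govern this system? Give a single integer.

1

Exponent matrix [M,T] × [f,γ,q]:
  M: [ 0  0  1]
  T: [-1 -1 -3]
Row reduction gives pivot columns f,q; rank = 2
3 vars − rank 2 = 1 Π group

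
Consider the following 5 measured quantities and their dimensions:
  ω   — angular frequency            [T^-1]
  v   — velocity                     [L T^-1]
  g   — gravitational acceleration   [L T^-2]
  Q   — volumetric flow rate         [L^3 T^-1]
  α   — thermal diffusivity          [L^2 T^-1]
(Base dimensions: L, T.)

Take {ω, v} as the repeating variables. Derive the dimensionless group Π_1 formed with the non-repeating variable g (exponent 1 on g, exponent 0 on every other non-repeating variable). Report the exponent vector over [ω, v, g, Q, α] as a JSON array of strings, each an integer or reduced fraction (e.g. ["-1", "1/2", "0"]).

Write exponents as rows L,T / cols ω,v,g,Q,α:
  L: [ 0  1  1  3  2]
  T: [-1 -1 -2 -1 -1]
Row reduction gives pivot columns ω,v; rank = 2
Repeat: ω,v; free: g,Q,α
RREF:
  r0: [   1    0    1   -2   -1]
  r1: [   0    1    1    3    2]
Fix exponent of g at 1, Q at 0, α at 0; solve each RREF row for its pivot's exponent:
  r0: exp(ω) + (1)·1 = 0 ⇒ exp(ω) = -1
  r1: exp(v) + (1)·1 = 0 ⇒ exp(v) = -1
Π_1 = ω^-1 · v^-1 · g

["-1", "-1", "1", "0", "0"]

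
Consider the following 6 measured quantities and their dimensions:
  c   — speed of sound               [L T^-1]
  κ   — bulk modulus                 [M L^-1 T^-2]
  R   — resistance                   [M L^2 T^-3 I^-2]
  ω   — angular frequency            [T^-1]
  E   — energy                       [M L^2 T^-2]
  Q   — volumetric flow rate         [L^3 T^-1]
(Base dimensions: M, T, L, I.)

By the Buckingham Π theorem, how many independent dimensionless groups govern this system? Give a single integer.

Exponent matrix [M,T,L,I] × [c,κ,R,ω,E,Q]:
  M: [ 0  1  1  0  1  0]
  T: [-1 -2 -3 -1 -2 -1]
  L: [ 1 -1  2  0  2  3]
  I: [ 0  0 -2  0  0  0]
Row reduction gives pivot columns c,κ,R,ω; rank = 4
n=6, r=4 ⇒ 2 dimensionless groups

2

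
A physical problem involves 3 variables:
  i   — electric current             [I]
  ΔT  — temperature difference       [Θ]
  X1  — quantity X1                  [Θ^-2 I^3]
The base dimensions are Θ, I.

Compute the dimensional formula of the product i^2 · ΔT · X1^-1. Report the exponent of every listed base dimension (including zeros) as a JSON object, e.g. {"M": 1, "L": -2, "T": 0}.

{"Θ": 3, "I": -1}

Dimensional matrix (Θ×I by i×ΔT×X1):
  Θ: [ 0  1 -2]
  I: [ 1  0  3]
  [Θ]: (2)·0+(1)·1+(-1)·-2 = 3
  [I]: (2)·1+(1)·0+(-1)·3 = -1
⇒ Θ^3 I^-1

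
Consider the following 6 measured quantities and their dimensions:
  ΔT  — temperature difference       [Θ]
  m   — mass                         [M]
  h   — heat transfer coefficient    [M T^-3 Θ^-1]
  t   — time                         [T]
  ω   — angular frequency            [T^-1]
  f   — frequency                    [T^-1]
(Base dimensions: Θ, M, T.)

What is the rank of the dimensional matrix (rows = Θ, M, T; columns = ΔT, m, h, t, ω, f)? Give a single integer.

3

Dimensional matrix (Θ×M×T by ΔT×m×h×t×ω×f):
  Θ: [ 1  0 -1  0  0  0]
  M: [ 0  1  1  0  0  0]
  T: [ 0  0 -3  1 -1 -1]
Echelon form has 3 nonzero rows (pivots: ΔT,m,h)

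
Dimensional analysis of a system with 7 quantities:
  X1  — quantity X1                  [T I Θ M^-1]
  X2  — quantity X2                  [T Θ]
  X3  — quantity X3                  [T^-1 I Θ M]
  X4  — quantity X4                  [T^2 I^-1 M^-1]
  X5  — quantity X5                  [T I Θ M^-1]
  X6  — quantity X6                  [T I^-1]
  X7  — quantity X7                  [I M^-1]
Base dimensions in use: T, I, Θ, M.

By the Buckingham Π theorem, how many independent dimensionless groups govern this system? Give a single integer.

Dimensional matrix (T×I×Θ×M by X1×X2×X3×X4×X5×X6×X7):
  T: [ 1  1 -1  2  1  1  0]
  I: [ 1  0  1 -1  1 -1  1]
  Θ: [ 1  1  1  0  1  0  0]
  M: [-1  0  1 -1 -1  0 -1]
Row reduction gives pivot columns X1,X2,X3; rank = 3
Π count = n − r = 7 − 3 = 4

4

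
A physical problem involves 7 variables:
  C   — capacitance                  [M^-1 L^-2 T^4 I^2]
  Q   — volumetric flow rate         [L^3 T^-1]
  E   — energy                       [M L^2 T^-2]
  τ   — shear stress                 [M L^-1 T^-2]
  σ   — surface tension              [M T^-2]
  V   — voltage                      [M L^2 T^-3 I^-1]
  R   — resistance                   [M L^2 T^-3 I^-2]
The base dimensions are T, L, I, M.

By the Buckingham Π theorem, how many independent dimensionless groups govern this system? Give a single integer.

3

Write exponents as rows T,L,I,M / cols C,Q,E,τ,σ,V,R:
  T: [ 4 -1 -2 -2 -2 -3 -3]
  L: [-2  3  2 -1  0  2  2]
  I: [ 2  0  0  0  0 -1 -2]
  M: [-1  0  1  1  1  1  1]
RREF → pivots at {C,Q,E,τ} ⇒ r = 4
7 vars − rank 4 = 3 Π groups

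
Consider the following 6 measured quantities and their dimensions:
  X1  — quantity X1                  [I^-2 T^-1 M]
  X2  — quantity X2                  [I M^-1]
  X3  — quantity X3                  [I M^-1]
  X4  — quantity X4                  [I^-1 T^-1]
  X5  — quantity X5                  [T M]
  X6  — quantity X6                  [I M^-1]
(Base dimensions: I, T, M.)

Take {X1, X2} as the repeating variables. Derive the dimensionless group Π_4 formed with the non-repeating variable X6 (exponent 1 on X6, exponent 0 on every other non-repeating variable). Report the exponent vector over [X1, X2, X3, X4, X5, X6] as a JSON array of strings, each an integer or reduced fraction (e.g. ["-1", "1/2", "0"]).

["0", "-1", "0", "0", "0", "1"]

Exponent matrix [I,T,M] × [X1,X2,X3,X4,X5,X6]:
  I: [-2  1  1 -1  0  1]
  T: [-1  0  0 -1  1  0]
  M: [ 1 -1 -1  0  1 -1]
Echelon form has 2 nonzero rows (pivots: X1,X2)
Pivot set = {X1,X2}, free = {X3,X4,X5,X6}
RREF:
  r0: [   1    0    0    1   -1    0]
  r1: [   0    1    1    1   -2    1]
  r2: [   0    0    0    0    0    0]
Fix exponent of X6 at 1, X3 at 0, X4 at 0, X5 at 0; solve each RREF row for its pivot's exponent:
  r0: exp(X1) + (0)·1 = 0 ⇒ exp(X1) = 0
  r1: exp(X2) + (1)·1 = 0 ⇒ exp(X2) = -1
Π_4 = X2^-1 · X6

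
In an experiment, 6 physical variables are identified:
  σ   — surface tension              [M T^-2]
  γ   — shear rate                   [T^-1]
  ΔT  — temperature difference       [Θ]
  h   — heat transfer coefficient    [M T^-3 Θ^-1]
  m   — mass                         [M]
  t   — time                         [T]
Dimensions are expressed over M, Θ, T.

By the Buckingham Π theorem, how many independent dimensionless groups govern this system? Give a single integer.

3

Exponent matrix [M,Θ,T] × [σ,γ,ΔT,h,m,t]:
  M: [ 1  0  0  1  1  0]
  Θ: [ 0  0  1 -1  0  0]
  T: [-2 -1  0 -3  0  1]
Row reduction gives pivot columns σ,γ,ΔT; rank = 3
6 vars − rank 3 = 3 Π groups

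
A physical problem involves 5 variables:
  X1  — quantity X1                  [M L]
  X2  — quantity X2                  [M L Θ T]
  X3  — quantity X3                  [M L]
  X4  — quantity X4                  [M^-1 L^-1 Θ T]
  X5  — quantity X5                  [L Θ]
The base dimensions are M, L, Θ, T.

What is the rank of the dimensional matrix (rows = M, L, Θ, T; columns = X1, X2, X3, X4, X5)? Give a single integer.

Dimensional matrix (M×L×Θ×T by X1×X2×X3×X4×X5):
  M: [ 1  1  1 -1  0]
  L: [ 1  1  1 -1  1]
  Θ: [ 0  1  0  1  1]
  T: [ 0  1  0  1  0]
Row reduction gives pivot columns X1,X2,X5; rank = 3

3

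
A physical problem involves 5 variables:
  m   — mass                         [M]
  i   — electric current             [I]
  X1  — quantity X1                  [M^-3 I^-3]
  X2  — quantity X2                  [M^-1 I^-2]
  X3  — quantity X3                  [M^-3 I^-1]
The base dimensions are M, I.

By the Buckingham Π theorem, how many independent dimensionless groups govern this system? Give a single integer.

3

Write exponents as rows M,I / cols m,i,X1,X2,X3:
  M: [ 1  0 -3 -1 -3]
  I: [ 0  1 -3 -2 -1]
RREF → pivots at {m,i} ⇒ r = 2
Π count = n − r = 5 − 2 = 3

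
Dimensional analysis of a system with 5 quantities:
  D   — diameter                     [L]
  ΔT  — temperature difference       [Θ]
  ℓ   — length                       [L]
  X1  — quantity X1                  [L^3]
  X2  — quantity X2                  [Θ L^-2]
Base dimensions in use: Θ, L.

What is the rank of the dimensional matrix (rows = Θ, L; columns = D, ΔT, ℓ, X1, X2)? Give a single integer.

Write exponents as rows Θ,L / cols D,ΔT,ℓ,X1,X2:
  Θ: [ 0  1  0  0  1]
  L: [ 1  0  1  3 -2]
Row reduction gives pivot columns D,ΔT; rank = 2

2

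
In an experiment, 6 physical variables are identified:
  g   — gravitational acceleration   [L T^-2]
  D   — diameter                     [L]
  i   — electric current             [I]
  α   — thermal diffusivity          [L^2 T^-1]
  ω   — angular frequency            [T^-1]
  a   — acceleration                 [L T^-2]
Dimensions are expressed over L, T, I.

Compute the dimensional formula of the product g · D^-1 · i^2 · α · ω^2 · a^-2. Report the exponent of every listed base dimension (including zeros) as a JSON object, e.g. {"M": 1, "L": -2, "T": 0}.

Write exponents as rows L,T,I / cols g,D,i,α,ω,a:
  L: [ 1  1  0  2  0  1]
  T: [-2  0  0 -1 -1 -2]
  I: [ 0  0  1  0  0  0]
  [L]: (1)·1+(-1)·1+(2)·0+(1)·2+(2)·0+(-2)·1 = 0
  [T]: (1)·-2+(-1)·0+(2)·0+(1)·-1+(2)·-1+(-2)·-2 = -1
  [I]: (1)·0+(-1)·0+(2)·1+(1)·0+(2)·0+(-2)·0 = 2
⇒ T^-1 I^2

{"L": 0, "T": -1, "I": 2}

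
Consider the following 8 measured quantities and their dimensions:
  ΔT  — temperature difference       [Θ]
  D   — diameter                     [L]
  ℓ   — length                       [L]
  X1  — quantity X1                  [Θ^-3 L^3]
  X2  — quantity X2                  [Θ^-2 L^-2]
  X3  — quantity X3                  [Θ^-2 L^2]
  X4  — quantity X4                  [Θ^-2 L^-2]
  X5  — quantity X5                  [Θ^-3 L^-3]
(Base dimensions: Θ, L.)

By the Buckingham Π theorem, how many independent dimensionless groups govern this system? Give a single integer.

Exponent matrix [Θ,L] × [ΔT,D,ℓ,X1,X2,X3,X4,X5]:
  Θ: [ 1  0  0 -3 -2 -2 -2 -3]
  L: [ 0  1  1  3 -2  2 -2 -3]
RREF → pivots at {ΔT,D} ⇒ r = 2
8 vars − rank 2 = 6 Π groups

6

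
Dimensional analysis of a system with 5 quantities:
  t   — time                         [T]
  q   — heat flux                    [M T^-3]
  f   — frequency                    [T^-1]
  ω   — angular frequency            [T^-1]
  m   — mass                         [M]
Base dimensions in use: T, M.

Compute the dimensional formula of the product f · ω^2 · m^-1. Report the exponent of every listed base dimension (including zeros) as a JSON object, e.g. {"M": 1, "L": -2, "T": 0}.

{"T": -3, "M": -1}

Dimensional matrix (T×M by t×q×f×ω×m):
  T: [ 1 -3 -1 -1  0]
  M: [ 0  1  0  0  1]
  [T]: (1)·-1+(2)·-1+(-1)·0 = -3
  [M]: (1)·0+(2)·0+(-1)·1 = -1
⇒ T^-3 M^-1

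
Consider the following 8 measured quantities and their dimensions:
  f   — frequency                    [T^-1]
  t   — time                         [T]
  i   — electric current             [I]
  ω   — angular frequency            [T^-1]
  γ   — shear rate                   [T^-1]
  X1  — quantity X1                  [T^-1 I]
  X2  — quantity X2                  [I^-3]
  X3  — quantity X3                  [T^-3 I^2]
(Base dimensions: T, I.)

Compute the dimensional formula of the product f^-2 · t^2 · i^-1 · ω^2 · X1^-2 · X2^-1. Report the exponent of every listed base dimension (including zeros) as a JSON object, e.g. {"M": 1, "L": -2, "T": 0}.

Exponent matrix [T,I] × [f,t,i,ω,γ,X1,X2,X3]:
  T: [-1  1  0 -1 -1 -1  0 -3]
  I: [ 0  0  1  0  0  1 -3  2]
  [T]: (-2)·-1+(2)·1+(-1)·0+(2)·-1+(-2)·-1+(-1)·0 = 4
  [I]: (-2)·0+(2)·0+(-1)·1+(2)·0+(-2)·1+(-1)·-3 = 0
⇒ T^4

{"T": 4, "I": 0}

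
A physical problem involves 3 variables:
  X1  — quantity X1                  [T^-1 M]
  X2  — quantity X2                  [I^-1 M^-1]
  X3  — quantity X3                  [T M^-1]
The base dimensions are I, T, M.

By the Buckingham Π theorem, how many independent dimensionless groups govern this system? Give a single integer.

Write exponents as rows I,T,M / cols X1,X2,X3:
  I: [ 0 -1  0]
  T: [-1  0  1]
  M: [ 1 -1 -1]
RREF → pivots at {X1,X2} ⇒ r = 2
3 vars − rank 2 = 1 Π group

1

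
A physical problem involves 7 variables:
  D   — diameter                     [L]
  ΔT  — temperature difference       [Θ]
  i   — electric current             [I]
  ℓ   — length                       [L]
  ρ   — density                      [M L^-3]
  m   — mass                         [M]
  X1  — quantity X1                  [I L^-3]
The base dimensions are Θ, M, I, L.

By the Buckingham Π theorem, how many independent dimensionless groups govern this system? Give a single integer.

Exponent matrix [Θ,M,I,L] × [D,ΔT,i,ℓ,ρ,m,X1]:
  Θ: [ 0  1  0  0  0  0  0]
  M: [ 0  0  0  0  1  1  0]
  I: [ 0  0  1  0  0  0  1]
  L: [ 1  0  0  1 -3  0 -3]
Row reduction gives pivot columns D,ΔT,i,ρ; rank = 4
Π count = n − r = 7 − 4 = 3

3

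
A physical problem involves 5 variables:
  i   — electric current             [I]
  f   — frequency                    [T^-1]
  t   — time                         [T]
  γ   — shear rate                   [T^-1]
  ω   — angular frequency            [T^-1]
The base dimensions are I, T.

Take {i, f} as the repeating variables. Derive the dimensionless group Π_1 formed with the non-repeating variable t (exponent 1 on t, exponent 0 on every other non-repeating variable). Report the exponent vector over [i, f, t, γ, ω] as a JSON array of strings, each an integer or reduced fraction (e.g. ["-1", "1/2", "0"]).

["0", "1", "1", "0", "0"]

Exponent matrix [I,T] × [i,f,t,γ,ω]:
  I: [ 1  0  0  0  0]
  T: [ 0 -1  1 -1 -1]
Echelon form has 2 nonzero rows (pivots: i,f)
Repeat: i,f; free: t,γ,ω
RREF:
  r0: [   1    0    0    0    0]
  r1: [   0    1   -1    1    1]
Fix exponent of t at 1, γ at 0, ω at 0; solve each RREF row for its pivot's exponent:
  r0: exp(i) + (0)·1 = 0 ⇒ exp(i) = 0
  r1: exp(f) + (-1)·1 = 0 ⇒ exp(f) = 1
Π_1 = f · t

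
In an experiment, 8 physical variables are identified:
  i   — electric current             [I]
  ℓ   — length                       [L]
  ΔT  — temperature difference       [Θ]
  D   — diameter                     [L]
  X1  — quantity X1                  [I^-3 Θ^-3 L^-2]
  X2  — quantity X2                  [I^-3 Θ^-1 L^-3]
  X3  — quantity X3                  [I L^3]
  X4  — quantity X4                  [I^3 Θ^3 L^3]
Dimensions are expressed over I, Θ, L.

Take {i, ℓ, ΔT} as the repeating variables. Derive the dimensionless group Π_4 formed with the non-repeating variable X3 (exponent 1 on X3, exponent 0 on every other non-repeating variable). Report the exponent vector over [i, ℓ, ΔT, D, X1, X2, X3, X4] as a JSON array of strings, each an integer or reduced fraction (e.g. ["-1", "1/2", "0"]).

["-1", "-3", "0", "0", "0", "0", "1", "0"]

Exponent matrix [I,Θ,L] × [i,ℓ,ΔT,D,X1,X2,X3,X4]:
  I: [ 1  0  0  0 -3 -3  1  3]
  Θ: [ 0  0  1  0 -3 -1  0  3]
  L: [ 0  1  0  1 -2 -3  3  3]
Echelon form has 3 nonzero rows (pivots: i,ℓ,ΔT)
Repeat: i,ℓ,ΔT; free: D,X1,X2,X3,X4
RREF:
  r0: [   1    0    0    0   -3   -3    1    3]
  r1: [   0    1    0    1   -2   -3    3    3]
  r2: [   0    0    1    0   -3   -1    0    3]
Fix exponent of X3 at 1, D at 0, X1 at 0, X2 at 0, X4 at 0; solve each RREF row for its pivot's exponent:
  r0: exp(i) + (1)·1 = 0 ⇒ exp(i) = -1
  r1: exp(ℓ) + (3)·1 = 0 ⇒ exp(ℓ) = -3
  r2: exp(ΔT) + (0)·1 = 0 ⇒ exp(ΔT) = 0
Π_4 = i^-1 · ℓ^-3 · X3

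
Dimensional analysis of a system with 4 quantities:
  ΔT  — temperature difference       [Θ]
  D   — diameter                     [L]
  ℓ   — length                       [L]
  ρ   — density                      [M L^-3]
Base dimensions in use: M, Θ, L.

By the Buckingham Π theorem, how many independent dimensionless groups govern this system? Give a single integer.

Exponent matrix [M,Θ,L] × [ΔT,D,ℓ,ρ]:
  M: [ 0  0  0  1]
  Θ: [ 1  0  0  0]
  L: [ 0  1  1 -3]
Echelon form has 3 nonzero rows (pivots: ΔT,D,ρ)
4 vars − rank 3 = 1 Π group

1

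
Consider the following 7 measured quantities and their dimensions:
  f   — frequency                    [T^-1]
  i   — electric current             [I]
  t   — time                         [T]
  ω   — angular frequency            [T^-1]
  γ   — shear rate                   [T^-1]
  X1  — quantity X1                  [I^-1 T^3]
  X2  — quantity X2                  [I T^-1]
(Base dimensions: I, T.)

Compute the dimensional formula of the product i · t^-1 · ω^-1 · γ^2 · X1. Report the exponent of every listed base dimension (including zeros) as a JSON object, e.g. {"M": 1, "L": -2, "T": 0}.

Exponent matrix [I,T] × [f,i,t,ω,γ,X1,X2]:
  I: [ 0  1  0  0  0 -1  1]
  T: [-1  0  1 -1 -1  3 -1]
  [I]: (1)·1+(-1)·0+(-1)·0+(2)·0+(1)·-1 = 0
  [T]: (1)·0+(-1)·1+(-1)·-1+(2)·-1+(1)·3 = 1
⇒ T

{"I": 0, "T": 1}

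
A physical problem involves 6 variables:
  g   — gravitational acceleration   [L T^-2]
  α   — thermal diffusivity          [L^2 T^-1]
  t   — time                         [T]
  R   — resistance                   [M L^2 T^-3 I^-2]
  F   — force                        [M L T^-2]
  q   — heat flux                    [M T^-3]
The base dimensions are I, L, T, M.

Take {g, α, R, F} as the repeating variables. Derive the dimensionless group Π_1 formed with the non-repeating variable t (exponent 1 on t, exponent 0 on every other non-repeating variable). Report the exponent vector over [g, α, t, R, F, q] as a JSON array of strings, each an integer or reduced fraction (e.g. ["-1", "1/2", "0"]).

["2/3", "-1/3", "1", "0", "0", "0"]

Exponent matrix [I,L,T,M] × [g,α,t,R,F,q]:
  I: [ 0  0  0 -2  0  0]
  L: [ 1  2  0  2  1  0]
  T: [-2 -1  1 -3 -2 -3]
  M: [ 0  0  0  1  1  1]
Row reduction gives pivot columns g,α,R,F; rank = 4
Repeat: g,α,R,F; free: t,q
RREF:
  r0: [   1    0 -2/3    0    0    1]
  r1: [   0    1  1/3    0    0   -1]
  r2: [   0    0    0    1    0    0]
  r3: [   0    0    0    0    1    1]
Fix exponent of t at 1, q at 0; solve each RREF row for its pivot's exponent:
  r0: exp(g) + (-2/3)·1 = 0 ⇒ exp(g) = 2/3
  r1: exp(α) + (1/3)·1 = 0 ⇒ exp(α) = -1/3
  r2: exp(R) + (0)·1 = 0 ⇒ exp(R) = 0
  r3: exp(F) + (0)·1 = 0 ⇒ exp(F) = 0
Π_1 = g^(2/3) · α^(-1/3) · t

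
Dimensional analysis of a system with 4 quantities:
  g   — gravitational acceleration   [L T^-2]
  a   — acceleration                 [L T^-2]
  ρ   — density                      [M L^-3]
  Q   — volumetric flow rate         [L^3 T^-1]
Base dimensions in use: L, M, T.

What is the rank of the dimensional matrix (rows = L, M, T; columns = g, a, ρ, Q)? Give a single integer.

Dimensional matrix (L×M×T by g×a×ρ×Q):
  L: [ 1  1 -3  3]
  M: [ 0  0  1  0]
  T: [-2 -2  0 -1]
RREF → pivots at {g,ρ,Q} ⇒ r = 3

3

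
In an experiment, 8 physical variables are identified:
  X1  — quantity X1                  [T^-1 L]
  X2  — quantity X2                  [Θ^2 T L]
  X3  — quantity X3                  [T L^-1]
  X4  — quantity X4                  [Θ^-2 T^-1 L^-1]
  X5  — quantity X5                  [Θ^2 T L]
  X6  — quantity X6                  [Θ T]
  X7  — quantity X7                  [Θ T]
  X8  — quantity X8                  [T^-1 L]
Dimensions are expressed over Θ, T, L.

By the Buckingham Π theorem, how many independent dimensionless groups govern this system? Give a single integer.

Dimensional matrix (Θ×T×L by X1×X2×X3×X4×X5×X6×X7×X8):
  Θ: [ 0  2  0 -2  2  1  1  0]
  T: [-1  1  1 -1  1  1  1 -1]
  L: [ 1  1 -1 -1  1  0  0  1]
Echelon form has 2 nonzero rows (pivots: X1,X2)
Π count = n − r = 8 − 2 = 6

6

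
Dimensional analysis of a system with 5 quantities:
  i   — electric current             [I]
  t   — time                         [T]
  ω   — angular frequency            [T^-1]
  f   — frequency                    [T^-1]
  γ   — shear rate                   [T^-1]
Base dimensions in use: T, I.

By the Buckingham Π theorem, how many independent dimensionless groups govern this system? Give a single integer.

Exponent matrix [T,I] × [i,t,ω,f,γ]:
  T: [ 0  1 -1 -1 -1]
  I: [ 1  0  0  0  0]
RREF → pivots at {i,t} ⇒ r = 2
Π count = n − r = 5 − 2 = 3

3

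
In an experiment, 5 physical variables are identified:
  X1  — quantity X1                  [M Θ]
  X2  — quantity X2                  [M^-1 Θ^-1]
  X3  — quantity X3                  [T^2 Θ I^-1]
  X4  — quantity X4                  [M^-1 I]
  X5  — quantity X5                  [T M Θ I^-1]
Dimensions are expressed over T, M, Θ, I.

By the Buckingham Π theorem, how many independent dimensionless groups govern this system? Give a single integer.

Write exponents as rows T,M,Θ,I / cols X1,X2,X3,X4,X5:
  T: [ 0  0  2  0  1]
  M: [ 1 -1  0 -1  1]
  Θ: [ 1 -1  1  0  1]
  I: [ 0  0 -1  1 -1]
RREF → pivots at {X1,X3,X4} ⇒ r = 3
n=5, r=3 ⇒ 2 dimensionless groups

2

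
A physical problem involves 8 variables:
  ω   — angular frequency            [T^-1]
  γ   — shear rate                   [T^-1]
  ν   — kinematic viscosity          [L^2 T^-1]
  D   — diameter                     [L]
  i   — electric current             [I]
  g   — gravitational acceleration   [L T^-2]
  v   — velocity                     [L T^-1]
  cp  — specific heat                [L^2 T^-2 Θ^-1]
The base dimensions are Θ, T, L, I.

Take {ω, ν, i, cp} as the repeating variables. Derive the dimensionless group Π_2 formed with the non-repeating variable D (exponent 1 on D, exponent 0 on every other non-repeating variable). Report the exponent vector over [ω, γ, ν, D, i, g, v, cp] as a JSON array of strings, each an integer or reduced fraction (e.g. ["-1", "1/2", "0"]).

["1/2", "0", "-1/2", "1", "0", "0", "0", "0"]

Exponent matrix [Θ,T,L,I] × [ω,γ,ν,D,i,g,v,cp]:
  Θ: [ 0  0  0  0  0  0  0 -1]
  T: [-1 -1 -1  0  0 -2 -1 -2]
  L: [ 0  0  2  1  0  1  1  2]
  I: [ 0  0  0  0  1  0  0  0]
Row reduction gives pivot columns ω,ν,i,cp; rank = 4
Repeat: ω,ν,i,cp; free: γ,D,g,v
RREF:
  r0: [   1    1    0 -1/2    0  3/2  1/2    0]
  r1: [   0    0    1  1/2    0  1/2  1/2    0]
  r2: [   0    0    0    0    1    0    0    0]
  r3: [   0    0    0    0    0    0    0    1]
Fix exponent of D at 1, γ at 0, g at 0, v at 0; solve each RREF row for its pivot's exponent:
  r0: exp(ω) + (-1/2)·1 = 0 ⇒ exp(ω) = 1/2
  r1: exp(ν) + (1/2)·1 = 0 ⇒ exp(ν) = -1/2
  r2: exp(i) + (0)·1 = 0 ⇒ exp(i) = 0
  r3: exp(cp) + (0)·1 = 0 ⇒ exp(cp) = 0
Π_2 = ω^(1/2) · ν^(-1/2) · D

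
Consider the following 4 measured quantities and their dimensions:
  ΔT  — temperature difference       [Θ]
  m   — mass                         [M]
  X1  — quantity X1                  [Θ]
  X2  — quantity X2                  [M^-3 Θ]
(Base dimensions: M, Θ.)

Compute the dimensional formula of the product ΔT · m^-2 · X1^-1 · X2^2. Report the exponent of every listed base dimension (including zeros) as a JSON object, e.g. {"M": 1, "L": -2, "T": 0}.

{"M": -8, "Θ": 2}

Write exponents as rows M,Θ / cols ΔT,m,X1,X2:
  M: [ 0  1  0 -3]
  Θ: [ 1  0  1  1]
  [M]: (1)·0+(-2)·1+(-1)·0+(2)·-3 = -8
  [Θ]: (1)·1+(-2)·0+(-1)·1+(2)·1 = 2
⇒ M^-8 Θ^2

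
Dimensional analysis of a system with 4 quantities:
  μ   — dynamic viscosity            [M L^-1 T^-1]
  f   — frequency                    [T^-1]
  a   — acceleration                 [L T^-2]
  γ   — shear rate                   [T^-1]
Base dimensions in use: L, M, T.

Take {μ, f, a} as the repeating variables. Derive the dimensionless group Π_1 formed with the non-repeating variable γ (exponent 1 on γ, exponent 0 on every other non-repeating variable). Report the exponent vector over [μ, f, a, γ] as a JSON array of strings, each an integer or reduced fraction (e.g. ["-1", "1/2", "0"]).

["0", "-1", "0", "1"]

Dimensional matrix (L×M×T by μ×f×a×γ):
  L: [-1  0  1  0]
  M: [ 1  0  0  0]
  T: [-1 -1 -2 -1]
RREF → pivots at {μ,f,a} ⇒ r = 3
Repeat: μ,f,a; free: γ
RREF:
  r0: [   1    0    0    0]
  r1: [   0    1    0    1]
  r2: [   0    0    1    0]
Fix exponent of γ at 1; solve each RREF row for its pivot's exponent:
  r0: exp(μ) + (0)·1 = 0 ⇒ exp(μ) = 0
  r1: exp(f) + (1)·1 = 0 ⇒ exp(f) = -1
  r2: exp(a) + (0)·1 = 0 ⇒ exp(a) = 0
Π_1 = f^-1 · γ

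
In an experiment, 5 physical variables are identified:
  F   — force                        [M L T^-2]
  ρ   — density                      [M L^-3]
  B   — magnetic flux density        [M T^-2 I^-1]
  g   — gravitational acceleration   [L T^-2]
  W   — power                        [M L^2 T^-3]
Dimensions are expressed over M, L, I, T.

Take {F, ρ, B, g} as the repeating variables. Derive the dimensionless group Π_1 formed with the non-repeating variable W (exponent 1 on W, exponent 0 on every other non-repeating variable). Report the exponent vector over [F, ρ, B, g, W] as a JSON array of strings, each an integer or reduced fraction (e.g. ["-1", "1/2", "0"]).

["-7/6", "1/6", "0", "-1/3", "1"]

Write exponents as rows M,L,I,T / cols F,ρ,B,g,W:
  M: [ 1  1  1  0  1]
  L: [ 1 -3  0  1  2]
  I: [ 0  0 -1  0  0]
  T: [-2  0 -2 -2 -3]
Row reduction gives pivot columns F,ρ,B,g; rank = 4
Pivot set = {F,ρ,B,g}, free = {W}
RREF:
  r0: [   1    0    0    0  7/6]
  r1: [   0    1    0    0 -1/6]
  r2: [   0    0    1    0    0]
  r3: [   0    0    0    1  1/3]
Fix exponent of W at 1; solve each RREF row for its pivot's exponent:
  r0: exp(F) + (7/6)·1 = 0 ⇒ exp(F) = -7/6
  r1: exp(ρ) + (-1/6)·1 = 0 ⇒ exp(ρ) = 1/6
  r2: exp(B) + (0)·1 = 0 ⇒ exp(B) = 0
  r3: exp(g) + (1/3)·1 = 0 ⇒ exp(g) = -1/3
Π_1 = F^(-7/6) · ρ^(1/6) · g^(-1/3) · W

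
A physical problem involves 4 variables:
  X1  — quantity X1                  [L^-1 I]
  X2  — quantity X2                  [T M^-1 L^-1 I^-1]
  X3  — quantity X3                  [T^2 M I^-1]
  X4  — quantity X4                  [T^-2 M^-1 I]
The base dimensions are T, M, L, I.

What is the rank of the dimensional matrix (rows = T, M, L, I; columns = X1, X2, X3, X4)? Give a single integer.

Write exponents as rows T,M,L,I / cols X1,X2,X3,X4:
  T: [ 0  1  2 -2]
  M: [ 0 -1  1 -1]
  L: [-1 -1  0  0]
  I: [ 1 -1 -1  1]
Echelon form has 3 nonzero rows (pivots: X1,X2,X3)

3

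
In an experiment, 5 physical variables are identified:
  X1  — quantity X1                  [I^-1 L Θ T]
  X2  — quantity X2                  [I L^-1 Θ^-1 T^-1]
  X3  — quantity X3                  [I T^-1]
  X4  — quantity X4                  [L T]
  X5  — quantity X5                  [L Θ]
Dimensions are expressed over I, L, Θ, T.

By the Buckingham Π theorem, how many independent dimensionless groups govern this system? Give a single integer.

Exponent matrix [I,L,Θ,T] × [X1,X2,X3,X4,X5]:
  I: [-1  1  1  0  0]
  L: [ 1 -1  0  1  1]
  Θ: [ 1 -1  0  0  1]
  T: [ 1 -1 -1  1  0]
RREF → pivots at {X1,X3,X4} ⇒ r = 3
Π count = n − r = 5 − 3 = 2

2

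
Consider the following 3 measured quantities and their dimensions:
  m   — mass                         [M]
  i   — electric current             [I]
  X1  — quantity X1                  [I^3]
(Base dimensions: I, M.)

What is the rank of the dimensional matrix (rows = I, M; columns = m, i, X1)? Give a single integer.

Dimensional matrix (I×M by m×i×X1):
  I: [ 0  1  3]
  M: [ 1  0  0]
Echelon form has 2 nonzero rows (pivots: m,i)

2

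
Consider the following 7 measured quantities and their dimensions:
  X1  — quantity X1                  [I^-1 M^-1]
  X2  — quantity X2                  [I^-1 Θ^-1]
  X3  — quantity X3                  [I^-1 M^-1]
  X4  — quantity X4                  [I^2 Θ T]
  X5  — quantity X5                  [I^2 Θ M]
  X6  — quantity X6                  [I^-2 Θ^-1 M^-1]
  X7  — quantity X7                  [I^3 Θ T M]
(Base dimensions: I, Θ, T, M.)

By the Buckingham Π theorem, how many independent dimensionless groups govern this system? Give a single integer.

Dimensional matrix (I×Θ×T×M by X1×X2×X3×X4×X5×X6×X7):
  I: [-1 -1 -1  2  2 -2  3]
  Θ: [ 0 -1  0  1  1 -1  1]
  T: [ 0  0  0  1  0  0  1]
  M: [-1  0 -1  0  1 -1  1]
Row reduction gives pivot columns X1,X2,X4; rank = 3
7 vars − rank 3 = 4 Π groups

4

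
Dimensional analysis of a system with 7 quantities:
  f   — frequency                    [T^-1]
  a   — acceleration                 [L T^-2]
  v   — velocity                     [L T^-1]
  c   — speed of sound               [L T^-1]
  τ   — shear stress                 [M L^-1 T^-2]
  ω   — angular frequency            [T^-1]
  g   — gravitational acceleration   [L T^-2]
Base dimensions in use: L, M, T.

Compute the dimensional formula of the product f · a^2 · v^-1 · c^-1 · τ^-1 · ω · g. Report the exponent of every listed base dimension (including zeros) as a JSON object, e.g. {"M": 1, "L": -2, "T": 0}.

Dimensional matrix (L×M×T by f×a×v×c×τ×ω×g):
  L: [ 0  1  1  1 -1  0  1]
  M: [ 0  0  0  0  1  0  0]
  T: [-1 -2 -1 -1 -2 -1 -2]
  [L]: (1)·0+(2)·1+(-1)·1+(-1)·1+(-1)·-1+(1)·0+(1)·1 = 2
  [M]: (1)·0+(2)·0+(-1)·0+(-1)·0+(-1)·1+(1)·0+(1)·0 = -1
  [T]: (1)·-1+(2)·-2+(-1)·-1+(-1)·-1+(-1)·-2+(1)·-1+(1)·-2 = -4
⇒ L^2 M^-1 T^-4

{"L": 2, "M": -1, "T": -4}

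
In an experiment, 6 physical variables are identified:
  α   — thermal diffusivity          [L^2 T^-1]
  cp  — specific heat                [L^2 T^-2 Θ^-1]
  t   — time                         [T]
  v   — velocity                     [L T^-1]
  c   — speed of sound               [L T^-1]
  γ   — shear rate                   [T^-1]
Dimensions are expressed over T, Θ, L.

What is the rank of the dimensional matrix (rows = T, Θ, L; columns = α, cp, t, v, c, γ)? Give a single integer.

3

Exponent matrix [T,Θ,L] × [α,cp,t,v,c,γ]:
  T: [-1 -2  1 -1 -1 -1]
  Θ: [ 0 -1  0  0  0  0]
  L: [ 2  2  0  1  1  0]
Row reduction gives pivot columns α,cp,t; rank = 3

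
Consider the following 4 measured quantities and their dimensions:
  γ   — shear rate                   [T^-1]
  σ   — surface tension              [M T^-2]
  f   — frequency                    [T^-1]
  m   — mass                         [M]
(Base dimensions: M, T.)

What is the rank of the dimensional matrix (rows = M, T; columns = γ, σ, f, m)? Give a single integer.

Exponent matrix [M,T] × [γ,σ,f,m]:
  M: [ 0  1  0  1]
  T: [-1 -2 -1  0]
Row reduction gives pivot columns γ,σ; rank = 2

2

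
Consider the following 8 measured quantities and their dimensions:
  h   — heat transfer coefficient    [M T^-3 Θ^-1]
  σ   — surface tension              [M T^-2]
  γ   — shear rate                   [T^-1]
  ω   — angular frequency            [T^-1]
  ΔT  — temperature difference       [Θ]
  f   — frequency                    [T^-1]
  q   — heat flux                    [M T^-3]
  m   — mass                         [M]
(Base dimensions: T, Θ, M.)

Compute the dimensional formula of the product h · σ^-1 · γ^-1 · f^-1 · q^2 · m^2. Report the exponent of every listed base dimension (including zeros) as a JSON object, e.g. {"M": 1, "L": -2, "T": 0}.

Dimensional matrix (T×Θ×M by h×σ×γ×ω×ΔT×f×q×m):
  T: [-3 -2 -1 -1  0 -1 -3  0]
  Θ: [-1  0  0  0  1  0  0  0]
  M: [ 1  1  0  0  0  0  1  1]
  [T]: (1)·-3+(-1)·-2+(-1)·-1+(-1)·-1+(2)·-3+(2)·0 = -5
  [Θ]: (1)·-1+(-1)·0+(-1)·0+(-1)·0+(2)·0+(2)·0 = -1
  [M]: (1)·1+(-1)·1+(-1)·0+(-1)·0+(2)·1+(2)·1 = 4
⇒ T^-5 Θ^-1 M^4

{"T": -5, "Θ": -1, "M": 4}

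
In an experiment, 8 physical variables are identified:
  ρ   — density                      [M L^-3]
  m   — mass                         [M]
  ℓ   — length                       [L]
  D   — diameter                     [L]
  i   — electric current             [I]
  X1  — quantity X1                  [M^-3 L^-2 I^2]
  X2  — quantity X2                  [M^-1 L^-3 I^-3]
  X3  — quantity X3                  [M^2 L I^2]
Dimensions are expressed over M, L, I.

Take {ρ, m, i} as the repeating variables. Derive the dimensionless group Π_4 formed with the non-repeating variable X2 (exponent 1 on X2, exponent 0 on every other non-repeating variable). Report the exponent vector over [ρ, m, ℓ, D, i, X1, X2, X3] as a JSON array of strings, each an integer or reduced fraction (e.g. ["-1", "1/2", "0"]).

Write exponents as rows M,L,I / cols ρ,m,ℓ,D,i,X1,X2,X3:
  M: [ 1  1  0  0  0 -3 -1  2]
  L: [-3  0  1  1  0 -2 -3  1]
  I: [ 0  0  0  0  1  2 -3  2]
RREF → pivots at {ρ,m,i} ⇒ r = 3
Repeat: ρ,m,i; free: ℓ,D,X1,X2,X3
RREF:
  r0: [   1    0 -1/3 -1/3    0  2/3    1 -1/3]
  r1: [   0    1  1/3  1/3    0 -11/3   -2  7/3]
  r2: [   0    0    0    0    1    2   -3    2]
Fix exponent of X2 at 1, ℓ at 0, D at 0, X1 at 0, X3 at 0; solve each RREF row for its pivot's exponent:
  r0: exp(ρ) + (1)·1 = 0 ⇒ exp(ρ) = -1
  r1: exp(m) + (-2)·1 = 0 ⇒ exp(m) = 2
  r2: exp(i) + (-3)·1 = 0 ⇒ exp(i) = 3
Π_4 = ρ^-1 · m^2 · i^3 · X2

["-1", "2", "0", "0", "3", "0", "1", "0"]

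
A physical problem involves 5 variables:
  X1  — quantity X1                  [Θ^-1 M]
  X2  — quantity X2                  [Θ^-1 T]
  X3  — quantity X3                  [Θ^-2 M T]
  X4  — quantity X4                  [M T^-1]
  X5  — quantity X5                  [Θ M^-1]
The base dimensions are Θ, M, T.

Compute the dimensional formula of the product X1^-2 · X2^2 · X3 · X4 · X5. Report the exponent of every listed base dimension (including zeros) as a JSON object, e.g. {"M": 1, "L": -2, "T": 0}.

Write exponents as rows Θ,M,T / cols X1,X2,X3,X4,X5:
  Θ: [-1 -1 -2  0  1]
  M: [ 1  0  1  1 -1]
  T: [ 0  1  1 -1  0]
  [Θ]: (-2)·-1+(2)·-1+(1)·-2+(1)·0+(1)·1 = -1
  [M]: (-2)·1+(2)·0+(1)·1+(1)·1+(1)·-1 = -1
  [T]: (-2)·0+(2)·1+(1)·1+(1)·-1+(1)·0 = 2
⇒ Θ^-1 M^-1 T^2

{"Θ": -1, "M": -1, "T": 2}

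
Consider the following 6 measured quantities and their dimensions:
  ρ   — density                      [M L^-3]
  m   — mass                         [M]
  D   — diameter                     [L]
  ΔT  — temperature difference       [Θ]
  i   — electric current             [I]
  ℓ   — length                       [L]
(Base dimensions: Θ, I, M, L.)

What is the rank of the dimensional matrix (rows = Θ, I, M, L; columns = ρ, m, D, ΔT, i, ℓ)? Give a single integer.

4

Write exponents as rows Θ,I,M,L / cols ρ,m,D,ΔT,i,ℓ:
  Θ: [ 0  0  0  1  0  0]
  I: [ 0  0  0  0  1  0]
  M: [ 1  1  0  0  0  0]
  L: [-3  0  1  0  0  1]
Row reduction gives pivot columns ρ,m,ΔT,i; rank = 4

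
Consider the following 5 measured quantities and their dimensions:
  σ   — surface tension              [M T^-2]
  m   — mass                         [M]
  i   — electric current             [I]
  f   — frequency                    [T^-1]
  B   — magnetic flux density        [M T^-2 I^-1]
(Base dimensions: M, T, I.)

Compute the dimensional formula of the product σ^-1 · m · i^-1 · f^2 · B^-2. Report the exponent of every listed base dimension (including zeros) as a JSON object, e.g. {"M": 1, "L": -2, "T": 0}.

Write exponents as rows M,T,I / cols σ,m,i,f,B:
  M: [ 1  1  0  0  1]
  T: [-2  0  0 -1 -2]
  I: [ 0  0  1  0 -1]
  [M]: (-1)·1+(1)·1+(-1)·0+(2)·0+(-2)·1 = -2
  [T]: (-1)·-2+(1)·0+(-1)·0+(2)·-1+(-2)·-2 = 4
  [I]: (-1)·0+(1)·0+(-1)·1+(2)·0+(-2)·-1 = 1
⇒ M^-2 T^4 I

{"M": -2, "T": 4, "I": 1}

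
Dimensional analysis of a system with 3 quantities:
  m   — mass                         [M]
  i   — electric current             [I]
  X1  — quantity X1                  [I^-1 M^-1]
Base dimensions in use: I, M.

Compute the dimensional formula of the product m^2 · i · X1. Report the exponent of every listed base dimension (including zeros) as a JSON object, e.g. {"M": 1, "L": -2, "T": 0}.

{"I": 0, "M": 1}

Exponent matrix [I,M] × [m,i,X1]:
  I: [ 0  1 -1]
  M: [ 1  0 -1]
  [I]: (2)·0+(1)·1+(1)·-1 = 0
  [M]: (2)·1+(1)·0+(1)·-1 = 1
⇒ M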